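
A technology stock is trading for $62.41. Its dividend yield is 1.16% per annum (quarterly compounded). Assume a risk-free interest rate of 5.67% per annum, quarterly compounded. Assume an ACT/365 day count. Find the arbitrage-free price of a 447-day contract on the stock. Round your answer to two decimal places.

$65.92

F = S · (1+r/4)^(4T) / (1+q/4)^(4T)
= 62.41 × 1.071383 / 1.014287 = 62.41 × 1.056292
F = $65.92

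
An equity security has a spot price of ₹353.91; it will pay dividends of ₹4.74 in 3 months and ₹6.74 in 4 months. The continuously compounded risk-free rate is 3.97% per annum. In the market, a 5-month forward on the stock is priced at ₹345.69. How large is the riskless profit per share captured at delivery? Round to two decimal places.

₹2.59 per share

PV(dividends) I = 4.74·e^(−0.0397·3/12) + 6.74·e^(−0.0397·4/12) = 11.3446
Fair forward F* = (S − I)·e^(rT) = (353.91 − 11.3446)·e^0.016542 = 342.5654 × 1.016680 = 348.2794
Market ₹345.69 < fair 348.2794: forward underpriced → reverse cash-and-carry (short the stock, invest proceeds at r, pay the dividends, go long the forward).
Profit at T = |F_mkt − F*| = |345.69 − 348.2794| = ₹2.59 per share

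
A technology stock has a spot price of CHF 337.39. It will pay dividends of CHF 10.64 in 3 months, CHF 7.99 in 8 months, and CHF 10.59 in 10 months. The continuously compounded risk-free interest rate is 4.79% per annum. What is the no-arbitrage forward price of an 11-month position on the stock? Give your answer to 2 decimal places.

CHF 322.83

PV(dividends) I = 10.64·e^(−0.0479·3/12) + 7.99·e^(−0.0479·8/12) + 10.59·e^(−0.0479·10/12)
I = 10.5133 + 7.7389 + 10.1756 = 28.4278
F = (S − I)·e^(rT) = (337.39 − 28.4278) · e^(0.0479·11/12)
= 308.9622 · e^0.043908 = 308.9622 × 1.044886 = CHF 322.83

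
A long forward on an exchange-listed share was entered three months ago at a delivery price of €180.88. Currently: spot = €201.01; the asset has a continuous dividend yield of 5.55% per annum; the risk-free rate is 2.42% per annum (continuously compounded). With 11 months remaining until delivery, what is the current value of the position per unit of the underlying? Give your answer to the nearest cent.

€14.13

Current fair forward for the remaining 11 months: F = S·e^((r − q)·T), (r − q) = 0.0242 − 0.0555 = -0.0313
F = 201.01 · e^(-0.0313 × 11/12) = 201.01 × 0.971716 = 195.3246
Value of long forward = (F − K)·e^(−rT) = (195.3246 − 180.88) · e^(−0.0242·11/12)
= 14.4446 × 0.978061 = 14.13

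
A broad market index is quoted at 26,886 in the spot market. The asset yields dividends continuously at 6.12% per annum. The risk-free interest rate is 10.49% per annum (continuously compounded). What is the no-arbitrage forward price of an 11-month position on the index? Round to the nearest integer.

F = S·e^((r − q)T) = 26886 · e^((0.1049 − 0.0612) × 11/12)
= 26886 · e^0.040058 = 26886 × 1.040871
F = 27,985

27,985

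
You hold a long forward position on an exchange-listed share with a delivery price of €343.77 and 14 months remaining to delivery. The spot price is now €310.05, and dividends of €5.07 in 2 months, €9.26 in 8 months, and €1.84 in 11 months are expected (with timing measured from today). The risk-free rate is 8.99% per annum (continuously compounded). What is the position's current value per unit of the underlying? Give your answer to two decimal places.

-€14.90

PV(remaining dividends) I = 5.07·e^(−0.0899·2/12) + 9.26·e^(−0.0899·8/12) + 1.84·e^(−0.0899·11/12) = 15.4104
Current forward F = (S − I)·e^(rT) = (310.05 − 15.4104)·e^(0.0899·14/12) = 294.6396 × 1.110581 = 327.2211
Value (long) = (F − K)·e^(−rT) = (327.2211 − 343.77) × 0.900430 = -14.9011
Value = -€14.90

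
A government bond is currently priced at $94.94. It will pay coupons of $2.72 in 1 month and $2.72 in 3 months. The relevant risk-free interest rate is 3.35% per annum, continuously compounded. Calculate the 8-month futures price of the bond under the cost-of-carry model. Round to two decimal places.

PV(coupons) I = 2.72·e^(−0.0335·1/12) + 2.72·e^(−0.0335·3/12)
I = 2.7124 + 2.6973 = 5.4097
F = (S − I)·e^(rT) = (94.94 − 5.4097) · e^(0.0335·8/12)
= 89.5303 · e^0.022333 = 89.5303 × 1.022584 = $91.55

$91.55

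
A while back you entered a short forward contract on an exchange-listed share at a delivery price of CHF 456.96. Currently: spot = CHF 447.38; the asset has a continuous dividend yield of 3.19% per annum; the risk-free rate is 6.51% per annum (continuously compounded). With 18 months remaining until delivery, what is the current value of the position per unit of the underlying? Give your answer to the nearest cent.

-CHF 12.03

Current fair forward for the remaining 18 months: F = S·e^((r − q)·T), (r − q) = 0.0651 − 0.0319 = 0.0332
F = 447.38 · e^(0.0332 × 18/12) = 447.38 × 1.051061 = 470.2237
Value of long forward = (F − K)·e^(−rT) = (470.2237 − 456.96) · e^(−0.0651·18/12)
= 13.2637 × 0.906966 = 12.03
Short position value = −(long value) = -CHF 12.03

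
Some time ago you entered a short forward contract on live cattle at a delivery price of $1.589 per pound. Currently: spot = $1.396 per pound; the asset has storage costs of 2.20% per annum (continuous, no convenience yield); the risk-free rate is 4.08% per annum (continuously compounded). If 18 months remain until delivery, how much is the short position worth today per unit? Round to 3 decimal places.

Current fair forward for the remaining 18 months: F = S·e^((r + u)·T), (r + u) = 0.0408 + 0.0220 = 0.0628
F = 1.396 · e^(0.0628 × 18/12) = 1.396 × 1.098779 = 1.5339
Value of long forward = (F − K)·e^(−rT) = (1.5339 − 1.589) · e^(−0.0408·18/12)
= -0.0551 × 0.940635 = -0.052
Short position value = −(long value) = $0.052

$0.052 per pound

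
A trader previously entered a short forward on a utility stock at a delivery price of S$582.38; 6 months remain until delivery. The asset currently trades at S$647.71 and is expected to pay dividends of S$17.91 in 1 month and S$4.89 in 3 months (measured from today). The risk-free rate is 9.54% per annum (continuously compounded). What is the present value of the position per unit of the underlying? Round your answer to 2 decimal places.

PV(remaining dividends) I = 17.91·e^(−0.0954·1/12) + 4.89·e^(−0.0954·3/12) = 22.5429
Current forward F = (S − I)·e^(rT) = (647.71 − 22.5429)·e^(0.0954·6/12) = 625.1671 × 1.048856 = 655.7103
Value (long) = (F − K)·e^(−rT) = (655.7103 − 582.38) × 0.953420 = 69.9146
Short position value = −(long value) = -S$69.91

-S$69.91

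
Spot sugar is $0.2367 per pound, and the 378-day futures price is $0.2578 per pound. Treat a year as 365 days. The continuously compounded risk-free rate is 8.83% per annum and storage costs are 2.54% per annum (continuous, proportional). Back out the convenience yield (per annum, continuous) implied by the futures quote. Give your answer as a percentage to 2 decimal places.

3.12%

F = S·e^((r+u−y)T) ⇒ (r+u−y) = ln(F/S)/T
ln(0.2578/0.2367) = 0.085391; /T ⇒ 0.082454
y = r + u − ln(F/S)/T = 0.0883 + 0.0254 − 0.082454 = 0.031246
y = 3.12%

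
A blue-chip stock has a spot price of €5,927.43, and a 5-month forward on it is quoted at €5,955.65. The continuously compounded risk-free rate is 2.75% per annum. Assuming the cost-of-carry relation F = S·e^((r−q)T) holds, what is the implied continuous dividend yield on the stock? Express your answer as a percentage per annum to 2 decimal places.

1.61%

From F = S·e^((r−q)T): (r − q) = ln(F/S)/T
ln(5955.65/5927.43) = ln(1.004761) = 0.004750
(r − q) = 0.004750 / (5/12) = 0.011400
q = r − ln(F/S)/T = 0.0275 − 0.011400 = 0.016100
q = 1.61%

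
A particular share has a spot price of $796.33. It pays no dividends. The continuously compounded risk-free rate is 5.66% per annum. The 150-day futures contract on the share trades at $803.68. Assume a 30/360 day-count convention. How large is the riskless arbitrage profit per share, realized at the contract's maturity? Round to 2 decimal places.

$11.65 per share

Fair futures: F* = S·e^(carry·T), with carry = r = 0.0566
F* = 796.33 · e^(0.0566 × 150/360) = 796.33 · e^0.023583 = 796.33 × 1.023863 = $815.3328
Market $803.68 < fair $815.3328: forward underpriced → reverse cash-and-carry (short spot, go long the forward).
At maturity, profit = |F_mkt − F*| = |803.68 − 815.3328| = $11.65 per share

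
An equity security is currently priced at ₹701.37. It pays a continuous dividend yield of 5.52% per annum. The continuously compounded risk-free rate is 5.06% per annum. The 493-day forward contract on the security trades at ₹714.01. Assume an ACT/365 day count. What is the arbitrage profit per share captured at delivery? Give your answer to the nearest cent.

₹16.98 per share

Fair forward: F* = S·e^(carry·T), with carry = (r − q) = 0.0506 − 0.0552 = -0.0046
F* = 701.37 · e^(-0.0046 × 493/365) = 701.37 · e^-0.006213 = 701.37 × 0.993806 = ₹697.0257
Market ₹714.01 > fair ₹697.0257: forward overpriced → cash-and-carry (buy spot, short the forward).
At maturity, profit = |F_mkt − F*| = |714.01 − 697.0257| = ₹16.98 per share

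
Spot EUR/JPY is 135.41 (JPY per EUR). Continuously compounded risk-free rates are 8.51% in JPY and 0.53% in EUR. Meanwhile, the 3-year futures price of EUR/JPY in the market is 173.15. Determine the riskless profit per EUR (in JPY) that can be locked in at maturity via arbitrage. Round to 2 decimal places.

1.11 per EUR (in JPY)

Fair futures: F* = S·e^(carry·T), with carry = (r_JPY − r_EUR) = 0.0851 − 0.0053 = 0.0798
F* = 135.41 · e^(0.0798 × 3) = 135.41 · e^0.239400 = 135.41 × 1.270487 = 172.0366
Market 173.15 > fair 172.0366: forward overpriced → cash-and-carry (buy spot, short the forward).
At maturity, profit = |F_mkt − F*| = |173.15 − 172.0366| = 1.11 per EUR (in JPY)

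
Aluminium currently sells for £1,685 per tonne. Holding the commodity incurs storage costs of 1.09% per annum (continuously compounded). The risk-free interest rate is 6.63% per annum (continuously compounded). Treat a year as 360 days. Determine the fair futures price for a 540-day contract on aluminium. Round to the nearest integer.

£1,892 per tonne

Net carry = r + u − y = 0.0663 + 0.0109 − 0.0000 = 0.0772
F = S·e^((r+u−y)T) = 1685 · e^(0.0772 × 540/360) = 1685 · e^0.115800
= 1685 × 1.122771 = £1,892 per tonne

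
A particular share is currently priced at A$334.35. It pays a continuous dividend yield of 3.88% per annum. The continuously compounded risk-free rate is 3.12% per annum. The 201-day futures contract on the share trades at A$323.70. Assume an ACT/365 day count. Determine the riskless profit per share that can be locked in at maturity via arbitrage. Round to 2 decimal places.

Fair futures: F* = S·e^(carry·T), with carry = (r − q) = 0.0312 − 0.0388 = -0.0076
F* = 334.35 · e^(-0.0076 × 201/365) = 334.35 · e^-0.004185 = 334.35 × 0.995824 = A$332.9538
Market A$323.70 < fair A$332.9538: forward underpriced → reverse cash-and-carry (short spot, go long the forward).
At maturity, profit = |F_mkt − F*| = |323.70 − 332.9538| = A$9.25 per share

A$9.25 per share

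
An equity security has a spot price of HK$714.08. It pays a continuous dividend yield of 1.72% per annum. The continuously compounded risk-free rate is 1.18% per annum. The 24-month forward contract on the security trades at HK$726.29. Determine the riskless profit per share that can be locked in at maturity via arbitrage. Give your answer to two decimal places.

Fair forward: F* = S·e^(carry·T), with carry = (r − q) = 0.0118 − 0.0172 = -0.0054
F* = 714.08 · e^(-0.0054 × 24/12) = 714.08 · e^-0.010800 = 714.08 × 0.989258 = HK$706.4094
Market HK$726.29 > fair HK$706.4094: forward overpriced → cash-and-carry (buy spot, short the forward).
At maturity, profit = |F_mkt − F*| = |726.29 − 706.4094| = HK$19.88 per share

HK$19.88 per share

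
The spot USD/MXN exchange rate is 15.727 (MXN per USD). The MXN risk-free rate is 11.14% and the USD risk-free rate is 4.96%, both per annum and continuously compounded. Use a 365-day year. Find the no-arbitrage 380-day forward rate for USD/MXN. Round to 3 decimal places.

F = S·e^((r_MXN − r_USD)T) = 15.727 · e^((0.1114 − 0.0496) × 380/365)
= 15.727 · e^0.064340 = 15.727 × 1.066455
F = 16.772 MXN per USD

16.772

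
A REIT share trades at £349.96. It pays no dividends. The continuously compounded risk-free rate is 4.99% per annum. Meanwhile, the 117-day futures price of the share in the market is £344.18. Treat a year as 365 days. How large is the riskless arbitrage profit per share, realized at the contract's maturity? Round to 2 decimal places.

Fair futures: F* = S·e^(carry·T), with carry = r = 0.0499
F* = 349.96 · e^(0.0499 × 117/365) = 349.96 · e^0.015995 = 349.96 × 1.016124 = £355.6028
Market £344.18 < fair £355.6028: forward underpriced → reverse cash-and-carry (short spot, go long the forward).
At maturity, profit = |F_mkt − F*| = |344.18 − 355.6028| = £11.42 per share

£11.42 per share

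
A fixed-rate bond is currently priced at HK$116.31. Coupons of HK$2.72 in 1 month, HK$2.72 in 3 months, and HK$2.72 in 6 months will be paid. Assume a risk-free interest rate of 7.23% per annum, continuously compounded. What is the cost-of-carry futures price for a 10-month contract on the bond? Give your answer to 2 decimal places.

PV(coupons) I = 2.72·e^(−0.0723·1/12) + 2.72·e^(−0.0723·3/12) + 2.72·e^(−0.0723·6/12)
I = 2.7037 + 2.6713 + 2.6234 = 7.9984
F = (S − I)·e^(rT) = (116.31 − 7.9984) · e^(0.0723·10/12)
= 108.3116 · e^0.060250 = 108.3116 × 1.062102 = HK$115.04

HK$115.04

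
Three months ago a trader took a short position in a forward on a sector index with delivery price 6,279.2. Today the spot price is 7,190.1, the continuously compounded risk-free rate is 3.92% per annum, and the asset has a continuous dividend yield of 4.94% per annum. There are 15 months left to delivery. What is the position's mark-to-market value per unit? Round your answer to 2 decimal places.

-780.61

Current fair forward for the remaining 15 months: F = S·e^((r − q)·T), (r − q) = 0.0392 − 0.0494 = -0.0102
F = 7190.1 · e^(-0.0102 × 15/12) = 7190.1 × 0.98733094 = 7099.0082
Value of long forward = (F − K)·e^(−rT) = (7099.0082 − 6279.2) · e^(−0.0392·15/12)
= 819.8082 × 0.95218113 = 780.61
Short position value = −(long value) = -780.61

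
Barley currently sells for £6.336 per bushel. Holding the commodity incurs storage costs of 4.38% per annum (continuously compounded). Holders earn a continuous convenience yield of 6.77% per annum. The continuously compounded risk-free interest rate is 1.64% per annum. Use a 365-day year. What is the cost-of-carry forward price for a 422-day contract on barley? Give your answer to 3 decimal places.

£6.281 per bushel

Net carry = r + u − y = 0.0164 + 0.0438 − 0.0677 = -0.0075
F = S·e^((r+u−y)T) = 6.336 · e^(-0.0075 × 422/365) = 6.336 · e^-0.008671
= 6.336 × 0.991366 = £6.281 per bushel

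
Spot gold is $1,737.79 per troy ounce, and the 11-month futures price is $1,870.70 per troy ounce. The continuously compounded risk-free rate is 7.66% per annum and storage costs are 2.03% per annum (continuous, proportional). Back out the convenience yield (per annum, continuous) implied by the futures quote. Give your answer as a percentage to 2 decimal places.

1.65%

F = S·e^((r+u−y)T) ⇒ (r+u−y) = ln(F/S)/T
ln(1870.70/1737.79) = 0.073699; /T ⇒ 0.080399
y = r + u − ln(F/S)/T = 0.0766 + 0.0203 − 0.080399 = 0.016501
y = 1.65%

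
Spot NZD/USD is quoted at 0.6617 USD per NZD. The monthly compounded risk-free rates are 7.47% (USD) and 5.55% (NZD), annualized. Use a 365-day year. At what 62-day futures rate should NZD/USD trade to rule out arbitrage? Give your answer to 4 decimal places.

By covered interest parity, F = S · (1+r_USD/12)^(12T) / (1+r_NZD/12)^(12T)
= 0.6617 × 1.012730 / 1.009450 = 0.6617 × 1.003249
F = 0.6638 USD per NZD

0.6638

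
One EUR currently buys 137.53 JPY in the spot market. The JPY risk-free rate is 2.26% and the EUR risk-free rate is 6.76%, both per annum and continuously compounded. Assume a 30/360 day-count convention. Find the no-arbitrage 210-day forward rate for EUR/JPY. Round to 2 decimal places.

133.97

F = S·e^((r_JPY − r_EUR)T) = 137.53 · e^((0.0226 − 0.0676) × 210/360)
= 137.53 · e^-0.026250 = 137.53 × 0.974092
F = 133.97 JPY per EUR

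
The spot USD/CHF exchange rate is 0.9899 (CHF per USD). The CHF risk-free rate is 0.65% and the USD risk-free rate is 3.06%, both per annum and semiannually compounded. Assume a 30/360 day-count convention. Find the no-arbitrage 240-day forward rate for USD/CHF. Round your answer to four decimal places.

By covered interest parity, F = S · (1+r_CHF/2)^(2T) / (1+r_USD/2)^(2T)
= 0.9899 × 1.004336 / 1.020452 = 0.9899 × 0.984207
F = 0.9743 CHF per USD

0.9743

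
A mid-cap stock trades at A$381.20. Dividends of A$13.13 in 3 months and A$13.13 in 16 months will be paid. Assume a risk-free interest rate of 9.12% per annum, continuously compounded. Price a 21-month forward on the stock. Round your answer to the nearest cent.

PV(dividends) I = 13.13·e^(−0.0912·3/12) + 13.13·e^(−0.0912·16/12)
I = 12.8340 + 11.6266 = 24.4606
F = (S − I)·e^(rT) = (381.20 − 24.4606) · e^(0.0912·21/12)
= 356.7394 · e^0.159600 = 356.7394 × 1.173042 = A$418.47

A$418.47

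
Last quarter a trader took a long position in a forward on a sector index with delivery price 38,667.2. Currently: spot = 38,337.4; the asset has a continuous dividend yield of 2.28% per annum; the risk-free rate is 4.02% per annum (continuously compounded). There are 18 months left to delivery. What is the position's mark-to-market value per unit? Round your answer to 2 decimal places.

Current fair forward for the remaining 18 months: F = S·e^((r − q)·T), (r − q) = 0.0402 − 0.0228 = 0.0174
F = 38337.4 · e^(0.0174 × 18/12) = 38337.4 × 1.02644359 = 39351.1785
Value of long forward = (F − K)·e^(−rT) = (39351.1785 − 38667.2) · e^(−0.0402·18/12)
= 683.9785 × 0.94148205 = 643.95

643.95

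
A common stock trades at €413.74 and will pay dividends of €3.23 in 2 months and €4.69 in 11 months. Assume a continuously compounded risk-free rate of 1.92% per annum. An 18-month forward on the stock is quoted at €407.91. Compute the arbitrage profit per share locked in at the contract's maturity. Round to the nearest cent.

€9.86 per share

PV(dividends) I = 3.23·e^(−0.0192·2/12) + 4.69·e^(−0.0192·11/12) = 7.8279
Fair forward F* = (S − I)·e^(rT) = (413.74 − 7.8279)·e^0.028800 = 405.9121 × 1.029219 = 417.7724
Market €407.91 < fair 417.7724: forward underpriced → reverse cash-and-carry (short the stock, invest proceeds at r, pay the dividends, go long the forward).
Profit at T = |F_mkt − F*| = |407.91 − 417.7724| = €9.86 per share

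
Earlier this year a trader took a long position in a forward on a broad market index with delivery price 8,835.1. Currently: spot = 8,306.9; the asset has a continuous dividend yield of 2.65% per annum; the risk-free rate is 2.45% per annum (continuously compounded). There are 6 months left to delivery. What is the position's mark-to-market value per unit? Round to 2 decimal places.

Current fair forward for the remaining 6 months: F = S·e^((r − q)·T), (r − q) = 0.0245 − 0.0265 = -0.0020
F = 8306.9 · e^(-0.0020 × 6/12) = 8306.9 × 0.99900050 = 8298.5973
Value of long forward = (F − K)·e^(−rT) = (8298.5973 − 8835.1) · e^(−0.0245·6/12)
= -536.5027 × 0.98782473 = -529.97

-529.97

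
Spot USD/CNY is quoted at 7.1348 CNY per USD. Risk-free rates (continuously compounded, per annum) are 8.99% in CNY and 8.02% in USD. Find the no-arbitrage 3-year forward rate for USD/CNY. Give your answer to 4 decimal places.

F = S·e^((r_CNY − r_USD)T) = 7.1348 · e^((0.0899 − 0.0802) × 3)
= 7.1348 · e^0.029100 = 7.1348 × 1.029528
F = 7.3455 CNY per USD

7.3455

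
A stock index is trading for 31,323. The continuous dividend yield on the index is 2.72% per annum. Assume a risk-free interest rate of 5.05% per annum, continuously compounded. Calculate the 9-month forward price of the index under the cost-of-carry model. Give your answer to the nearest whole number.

31,875

F = S·e^((r − q)T) = 31323 · e^((0.0505 − 0.0272) × 9/12)
= 31323 · e^0.017475 = 31323 × 1.017629
F = 31,875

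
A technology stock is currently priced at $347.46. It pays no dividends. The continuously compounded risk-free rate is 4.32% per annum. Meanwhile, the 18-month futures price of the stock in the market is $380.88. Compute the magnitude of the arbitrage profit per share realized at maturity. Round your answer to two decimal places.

Fair futures: F* = S·e^(carry·T), with carry = r = 0.0432
F* = 347.46 · e^(0.0432 × 18/12) = 347.46 · e^0.064800 = 347.46 × 1.066946 = $370.7211
Market $380.88 > fair $370.7211: forward overpriced → cash-and-carry (buy spot, short the forward).
At maturity, profit = |F_mkt − F*| = |380.88 − 370.7211| = $10.16 per share

$10.16 per share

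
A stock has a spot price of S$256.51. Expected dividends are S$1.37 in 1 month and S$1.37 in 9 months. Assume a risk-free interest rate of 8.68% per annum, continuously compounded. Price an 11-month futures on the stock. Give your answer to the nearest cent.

S$274.89

PV(dividends) I = 1.37·e^(−0.0868·1/12) + 1.37·e^(−0.0868·9/12)
I = 1.3601 + 1.2837 = 2.6438
F = (S − I)·e^(rT) = (256.51 − 2.6438) · e^(0.0868·11/12)
= 253.8662 · e^0.079567 = 253.8662 × 1.082818 = S$274.89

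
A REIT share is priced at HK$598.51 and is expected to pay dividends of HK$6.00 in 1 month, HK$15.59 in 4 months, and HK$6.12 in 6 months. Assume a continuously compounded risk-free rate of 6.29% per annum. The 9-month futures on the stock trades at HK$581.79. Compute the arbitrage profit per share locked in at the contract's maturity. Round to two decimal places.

HK$17.15 per share

PV(dividends) I = 6.00·e^(−0.0629·1/12) + 15.59·e^(−0.0629·4/12) + 6.12·e^(−0.0629·6/12) = 27.1657
Fair futures F* = (S − I)·e^(rT) = (598.51 − 27.1657)·e^0.047175 = 571.3443 × 1.048305 = 598.9431
Market HK$581.79 < fair 598.9431: forward underpriced → reverse cash-and-carry (short the stock, invest proceeds at r, pay the dividends, go long the forward).
Profit at T = |F_mkt − F*| = |581.79 − 598.9431| = HK$17.15 per share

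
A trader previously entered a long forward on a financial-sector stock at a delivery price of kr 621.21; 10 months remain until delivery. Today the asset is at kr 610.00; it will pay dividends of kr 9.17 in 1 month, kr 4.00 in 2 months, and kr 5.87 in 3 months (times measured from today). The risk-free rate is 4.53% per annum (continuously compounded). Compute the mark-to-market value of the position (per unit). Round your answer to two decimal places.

-kr 7.11

PV(remaining dividends) I = 9.17·e^(−0.0453·1/12) + 4.00·e^(−0.0453·2/12) + 5.87·e^(−0.0453·3/12) = 18.9093
Current forward F = (S − I)·e^(rT) = (610.00 − 18.9093)·e^(0.0453·10/12) = 591.0907 × 1.038472 = 613.8311
Value (long) = (F − K)·e^(−rT) = (613.8311 − 621.21) × 0.962954 = -7.1055
Value = -kr 7.11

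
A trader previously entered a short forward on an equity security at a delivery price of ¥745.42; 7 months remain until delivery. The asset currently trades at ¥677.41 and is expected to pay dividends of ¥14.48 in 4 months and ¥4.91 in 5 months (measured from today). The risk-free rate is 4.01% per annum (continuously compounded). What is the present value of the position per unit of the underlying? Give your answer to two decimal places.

PV(remaining dividends) I = 14.48·e^(−0.0401·4/12) + 4.91·e^(−0.0401·5/12) = 19.1164
Current forward F = (S − I)·e^(rT) = (677.41 − 19.1164)·e^(0.0401·7/12) = 658.2936 × 1.023667 = 673.8734
Value (long) = (F − K)·e^(−rT) = (673.8734 − 745.42) × 0.976880 = -69.8924
Short position value = −(long value) = ¥69.89

¥69.89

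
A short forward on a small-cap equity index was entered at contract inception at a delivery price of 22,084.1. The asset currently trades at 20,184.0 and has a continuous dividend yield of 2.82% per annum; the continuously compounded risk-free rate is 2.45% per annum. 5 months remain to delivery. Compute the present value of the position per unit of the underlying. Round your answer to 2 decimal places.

Current fair forward for the remaining 5 months: F = S·e^((r − q)·T), (r − q) = 0.0245 − 0.0282 = -0.0037
F = 20184.0 · e^(-0.0037 × 5/12) = 20184.0 × 0.99845952 = 20152.9070
Value of long forward = (F − K)·e^(−rT) = (20152.9070 − 22084.1) · e^(−0.0245·5/12)
= -1931.1930 × 0.98984359 = -1911.58
Short position value = −(long value) = 1911.58

1911.58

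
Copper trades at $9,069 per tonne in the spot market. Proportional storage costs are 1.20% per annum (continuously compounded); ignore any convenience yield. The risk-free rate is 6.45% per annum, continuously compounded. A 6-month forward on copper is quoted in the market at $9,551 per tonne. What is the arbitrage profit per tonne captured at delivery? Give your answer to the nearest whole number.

Fair forward: F* = S·e^(carry·T), with carry = (r + u) = 0.0645 + 0.0120 = 0.0765
F* = 9069 · e^(0.0765 × 6/12) = 9069 · e^0.038250 = 9069 × 1.038991 = $9422.6094
Market $9551 > fair $9422.6094: forward overpriced → cash-and-carry (buy spot, short the forward).
At maturity, profit = |F_mkt − F*| = |9551 − 9422.6094| = $128 per tonne

$128 per tonne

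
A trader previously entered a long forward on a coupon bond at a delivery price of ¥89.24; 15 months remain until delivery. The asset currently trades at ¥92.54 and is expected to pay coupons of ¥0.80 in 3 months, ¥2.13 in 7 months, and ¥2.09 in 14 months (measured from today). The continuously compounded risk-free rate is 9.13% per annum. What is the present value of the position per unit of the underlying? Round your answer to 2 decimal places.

¥8.24

PV(remaining coupons) I = 0.80·e^(−0.0913·3/12) + 2.13·e^(−0.0913·7/12) + 2.09·e^(−0.0913·14/12) = 4.6803
Current forward F = (S − I)·e^(rT) = (92.54 − 4.6803)·e^(0.0913·15/12) = 87.8597 × 1.120892 = 98.4812
Value (long) = (F − K)·e^(−rT) = (98.4812 − 89.24) × 0.892146 = 8.2445
Value = ¥8.24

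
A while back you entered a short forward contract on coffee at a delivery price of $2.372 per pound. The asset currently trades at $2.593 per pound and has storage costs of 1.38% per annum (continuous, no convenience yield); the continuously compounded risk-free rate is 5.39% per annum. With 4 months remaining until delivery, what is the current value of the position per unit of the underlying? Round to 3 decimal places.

-$0.275 per pound

Current fair forward for the remaining 4 months: F = S·e^((r + u)·T), (r + u) = 0.0539 + 0.0138 = 0.0677
F = 2.593 · e^(0.0677 × 4/12) = 2.593 × 1.022823 = 2.6522
Value of long forward = (F − K)·e^(−rT) = (2.6522 − 2.372) · e^(−0.0539·4/12)
= 0.2802 × 0.982194 = 0.275
Short position value = −(long value) = -$0.275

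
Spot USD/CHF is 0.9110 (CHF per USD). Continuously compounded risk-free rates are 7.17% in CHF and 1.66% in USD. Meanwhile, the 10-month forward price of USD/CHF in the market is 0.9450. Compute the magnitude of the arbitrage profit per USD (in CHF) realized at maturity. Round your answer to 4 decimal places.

0.0088 per USD (in CHF)

Fair forward: F* = S·e^(carry·T), with carry = (r_CHF − r_USD) = 0.0717 − 0.0166 = 0.0551
F* = 0.9110 · e^(0.0551 × 10/12) = 0.9110 · e^0.045917 = 0.9110 × 1.046988 = 0.9538
Market 0.9450 < fair 0.9538: forward underpriced → reverse cash-and-carry (short spot, go long the forward).
At maturity, profit = |F_mkt − F*| = |0.9450 − 0.9538| = 0.0088 per USD (in CHF)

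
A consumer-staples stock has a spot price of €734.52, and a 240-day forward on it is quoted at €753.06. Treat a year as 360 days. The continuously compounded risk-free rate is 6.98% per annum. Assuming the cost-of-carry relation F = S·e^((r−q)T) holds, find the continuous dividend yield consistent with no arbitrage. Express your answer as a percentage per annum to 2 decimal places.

3.24%

From F = S·e^((r−q)T): (r − q) = ln(F/S)/T
ln(753.06/734.52) = ln(1.025241) = 0.024928
(r − q) = 0.024928 / (240/360) = 0.037392
q = r − ln(F/S)/T = 0.0698 − 0.037392 = 0.032408
q = 3.24%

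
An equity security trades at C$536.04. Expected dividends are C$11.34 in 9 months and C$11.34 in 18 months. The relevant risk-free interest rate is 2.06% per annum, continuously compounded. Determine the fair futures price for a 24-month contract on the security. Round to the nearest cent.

PV(dividends) I = 11.34·e^(−0.0206·9/12) + 11.34·e^(−0.0206·18/12)
I = 11.1661 + 10.9950 = 22.1611
F = (S − I)·e^(rT) = (536.04 − 22.1611) · e^(0.0206·24/12)
= 513.8789 · e^0.041200 = 513.8789 × 1.042060 = C$535.49

C$535.49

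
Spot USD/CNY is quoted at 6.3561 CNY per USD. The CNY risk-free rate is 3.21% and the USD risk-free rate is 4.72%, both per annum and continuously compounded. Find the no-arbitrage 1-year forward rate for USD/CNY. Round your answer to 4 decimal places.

F = S·e^((r_CNY − r_USD)T) = 6.3561 · e^((0.0321 − 0.0472) × 1)
= 6.3561 · e^-0.015100 = 6.3561 × 0.985013
F = 6.2608 CNY per USD

6.2608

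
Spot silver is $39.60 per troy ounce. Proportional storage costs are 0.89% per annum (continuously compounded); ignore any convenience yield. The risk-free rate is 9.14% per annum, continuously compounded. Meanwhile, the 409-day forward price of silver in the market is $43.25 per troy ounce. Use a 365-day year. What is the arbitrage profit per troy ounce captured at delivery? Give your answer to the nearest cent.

$1.06 per troy ounce

Fair forward: F* = S·e^(carry·T), with carry = (r + u) = 0.0914 + 0.0089 = 0.1003
F* = 39.60 · e^(0.1003 × 409/365) = 39.60 · e^0.112391 = 39.60 × 1.118950 = $44.3104
Market $43.25 < fair $44.3104: forward underpriced → reverse cash-and-carry (short spot, go long the forward).
At maturity, profit = |F_mkt − F*| = |43.25 − 44.3104| = $1.06 per troy ounce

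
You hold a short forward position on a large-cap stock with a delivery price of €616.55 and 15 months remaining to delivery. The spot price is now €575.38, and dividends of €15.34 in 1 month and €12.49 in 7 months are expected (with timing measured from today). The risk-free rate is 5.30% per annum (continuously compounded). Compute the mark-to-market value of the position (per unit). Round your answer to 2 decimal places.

PV(remaining dividends) I = 15.34·e^(−0.0530·1/12) + 12.49·e^(−0.0530·7/12) = 27.3822
Current forward F = (S − I)·e^(rT) = (575.38 − 27.3822)·e^(0.0530·15/12) = 547.9978 × 1.068494 = 585.5324
Value (long) = (F − K)·e^(−rT) = (585.5324 − 616.55) × 0.935897 = -29.0293
Short position value = −(long value) = €29.03

€29.03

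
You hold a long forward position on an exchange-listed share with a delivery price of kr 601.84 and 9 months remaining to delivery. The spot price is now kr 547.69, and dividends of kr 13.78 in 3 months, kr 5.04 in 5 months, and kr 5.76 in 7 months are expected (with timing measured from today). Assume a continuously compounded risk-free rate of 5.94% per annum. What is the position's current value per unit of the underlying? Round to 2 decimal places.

-kr 51.98

PV(remaining dividends) I = 13.78·e^(−0.0594·3/12) + 5.04·e^(−0.0594·5/12) + 5.76·e^(−0.0594·7/12) = 24.0575
Current forward F = (S − I)·e^(rT) = (547.69 − 24.0575)·e^(0.0594·9/12) = 523.6325 × 1.045557 = 547.4876
Value (long) = (F − K)·e^(−rT) = (547.4876 − 601.84) × 0.956428 = -51.9842
Value = -kr 51.98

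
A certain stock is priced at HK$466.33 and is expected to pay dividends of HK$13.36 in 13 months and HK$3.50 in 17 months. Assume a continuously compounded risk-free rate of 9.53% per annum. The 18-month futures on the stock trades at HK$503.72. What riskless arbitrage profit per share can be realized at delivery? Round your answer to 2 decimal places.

HK$16.84 per share

PV(dividends) I = 13.36·e^(−0.0953·13/12) + 3.50·e^(−0.0953·17/12) = 15.1075
Fair futures F* = (S − I)·e^(rT) = (466.33 − 15.1075)·e^0.142950 = 451.2225 × 1.153672 = 520.5628
Market HK$503.72 < fair 520.5628: forward underpriced → reverse cash-and-carry (short the stock, invest proceeds at r, pay the dividends, go long the forward).
Profit at T = |F_mkt − F*| = |503.72 − 520.5628| = HK$16.84 per share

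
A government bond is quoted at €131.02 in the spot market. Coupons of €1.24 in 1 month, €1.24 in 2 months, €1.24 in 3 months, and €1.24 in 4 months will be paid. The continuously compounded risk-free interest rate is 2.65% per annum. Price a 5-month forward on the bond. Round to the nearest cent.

€127.49

PV(coupons) I = 1.24·e^(−0.0265·1/12) + 1.24·e^(−0.0265·2/12) + 1.24·e^(−0.0265·3/12) + 1.24·e^(−0.0265·4/12)
I = 1.2373 + 1.2345 + 1.2318 + 1.2291 = 4.9327
F = (S − I)·e^(rT) = (131.02 − 4.9327) · e^(0.0265·5/12)
= 126.0873 · e^0.011042 = 126.0873 × 1.011103 = €127.49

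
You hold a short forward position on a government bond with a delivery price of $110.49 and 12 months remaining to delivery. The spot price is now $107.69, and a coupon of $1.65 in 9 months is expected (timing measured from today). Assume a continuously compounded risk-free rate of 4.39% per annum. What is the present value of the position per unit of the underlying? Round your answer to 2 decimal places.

-$0.35

PV(remaining coupons) I = 1.65·e^(−0.0439·9/12) = 1.5966
Current forward F = (S − I)·e^(rT) = (107.69 − 1.5966)·e^(0.0439·12/12) = 106.0934 × 1.044878 = 110.8547
Value (long) = (F − K)·e^(−rT) = (110.8547 − 110.49) × 0.957050 = 0.3490
Short position value = −(long value) = -$0.35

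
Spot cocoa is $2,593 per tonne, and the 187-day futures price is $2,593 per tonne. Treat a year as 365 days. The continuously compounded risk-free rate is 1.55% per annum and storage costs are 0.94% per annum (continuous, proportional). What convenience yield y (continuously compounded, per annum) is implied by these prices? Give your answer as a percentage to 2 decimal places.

2.49%

F = S·e^((r+u−y)T) ⇒ (r+u−y) = ln(F/S)/T
ln(2593/2593) = 0.000000; /T ⇒ 0.000000
y = r + u − ln(F/S)/T = 0.0155 + 0.0094 + 0.000000 = 0.024900
y = 2.49%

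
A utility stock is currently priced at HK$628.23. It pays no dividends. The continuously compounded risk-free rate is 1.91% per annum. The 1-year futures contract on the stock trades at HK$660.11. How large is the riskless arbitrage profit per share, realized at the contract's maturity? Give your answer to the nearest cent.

HK$19.77 per share

Fair futures: F* = S·e^(carry·T), with carry = r = 0.0191
F* = 628.23 · e^(0.0191 × 1) = 628.23 · e^0.019100 = 628.23 × 1.019284 = HK$640.3448
Market HK$660.11 > fair HK$640.3448: forward overpriced → cash-and-carry (buy spot, short the forward).
At maturity, profit = |F_mkt − F*| = |660.11 − 640.3448| = HK$19.77 per share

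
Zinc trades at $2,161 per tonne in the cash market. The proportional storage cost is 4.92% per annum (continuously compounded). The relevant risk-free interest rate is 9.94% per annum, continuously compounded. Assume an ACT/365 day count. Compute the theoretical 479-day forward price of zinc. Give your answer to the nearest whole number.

$2,626 per tonne

Net carry = r + u − y = 0.0994 + 0.0492 − 0.0000 = 0.1486
F = S·e^((r+u−y)T) = 2161 · e^(0.1486 × 479/365) = 2161 · e^0.195012
= 2161 × 1.215326 = $2,626 per tonne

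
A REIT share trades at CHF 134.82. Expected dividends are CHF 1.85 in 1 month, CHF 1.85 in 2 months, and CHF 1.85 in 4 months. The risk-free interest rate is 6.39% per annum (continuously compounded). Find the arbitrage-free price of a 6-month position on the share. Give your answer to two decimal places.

CHF 133.54

PV(dividends) I = 1.85·e^(−0.0639·1/12) + 1.85·e^(−0.0639·2/12) + 1.85·e^(−0.0639·4/12)
I = 1.8402 + 1.8304 + 1.8110 = 5.4816
F = (S − I)·e^(rT) = (134.82 − 5.4816) · e^(0.0639·6/12)
= 129.3384 · e^0.031950 = 129.3384 × 1.032466 = CHF 133.54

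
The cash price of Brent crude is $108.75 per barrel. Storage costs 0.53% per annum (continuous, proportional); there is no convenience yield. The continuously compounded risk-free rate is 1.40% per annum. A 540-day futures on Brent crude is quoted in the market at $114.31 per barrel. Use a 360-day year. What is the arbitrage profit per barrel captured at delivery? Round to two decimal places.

$2.37 per barrel

Fair futures: F* = S·e^(carry·T), with carry = (r + u) = 0.0140 + 0.0053 = 0.0193
F* = 108.75 · e^(0.0193 × 540/360) = 108.75 · e^0.028950 = 108.75 × 1.029373 = $111.9443
Market $114.31 > fair $111.9443: forward overpriced → cash-and-carry (buy spot, short the forward).
At maturity, profit = |F_mkt − F*| = |114.31 − 111.9443| = $2.37 per barrel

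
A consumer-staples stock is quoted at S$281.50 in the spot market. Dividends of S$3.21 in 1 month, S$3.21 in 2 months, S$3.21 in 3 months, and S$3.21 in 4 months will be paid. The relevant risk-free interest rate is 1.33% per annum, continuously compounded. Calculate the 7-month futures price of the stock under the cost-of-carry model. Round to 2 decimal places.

S$270.79

PV(dividends) I = 3.21·e^(−0.0133·1/12) + 3.21·e^(−0.0133·2/12) + 3.21·e^(−0.0133·3/12) + 3.21·e^(−0.0133·4/12)
I = 3.2064 + 3.2029 + 3.1993 + 3.1958 = 12.8044
F = (S − I)·e^(rT) = (281.50 − 12.8044) · e^(0.0133·7/12)
= 268.6956 · e^0.007758 = 268.6956 × 1.007788 = S$270.79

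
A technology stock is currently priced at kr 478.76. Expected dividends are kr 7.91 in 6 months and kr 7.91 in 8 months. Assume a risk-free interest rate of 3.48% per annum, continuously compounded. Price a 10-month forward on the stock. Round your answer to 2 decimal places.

kr 476.89

PV(dividends) I = 7.91·e^(−0.0348·6/12) + 7.91·e^(−0.0348·8/12)
I = 7.7736 + 7.7286 = 15.5022
F = (S − I)·e^(rT) = (478.76 − 15.5022) · e^(0.0348·10/12)
= 463.2578 · e^0.029000 = 463.2578 × 1.029425 = kr 476.89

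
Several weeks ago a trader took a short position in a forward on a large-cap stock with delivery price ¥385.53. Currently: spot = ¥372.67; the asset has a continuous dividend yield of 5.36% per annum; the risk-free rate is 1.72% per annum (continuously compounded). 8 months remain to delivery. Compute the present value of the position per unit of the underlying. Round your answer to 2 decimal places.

¥21.55

Current fair forward for the remaining 8 months: F = S·e^((r − q)·T), (r − q) = 0.0172 − 0.0536 = -0.0364
F = 372.67 · e^(-0.0364 × 8/12) = 372.67 × 0.976025 = 363.7352
Value of long forward = (F − K)·e^(−rT) = (363.7352 − 385.53) · e^(−0.0172·8/12)
= -21.7948 × 0.988599 = -21.55
Short position value = −(long value) = ¥21.55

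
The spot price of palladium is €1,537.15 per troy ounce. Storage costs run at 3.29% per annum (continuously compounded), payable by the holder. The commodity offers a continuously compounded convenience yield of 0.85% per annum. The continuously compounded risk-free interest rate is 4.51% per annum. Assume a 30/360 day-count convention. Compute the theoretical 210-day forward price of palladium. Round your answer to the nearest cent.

Net carry = r + u − y = 0.0451 + 0.0329 − 0.0085 = 0.0695
F = S·e^((r+u−y)T) = 1537.15 · e^(0.0695 × 210/360) = 1537.15 · e^0.04054167
= 1537.15 × 1.04137470 = €1,600.75 per troy ounce

€1,600.75 per troy ounce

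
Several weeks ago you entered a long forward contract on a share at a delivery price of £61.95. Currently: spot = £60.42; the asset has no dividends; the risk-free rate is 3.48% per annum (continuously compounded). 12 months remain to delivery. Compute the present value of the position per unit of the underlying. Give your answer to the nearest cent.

Current fair forward for the remaining 12 months: F = S·e^(r·T), r = 0.0348
F = 60.42 · e^(0.0348 × 12/12) = 60.42 × 1.035413 = 62.5597
Value of long forward = (F − K)·e^(−rT) = (62.5597 − 61.95) · e^(−0.0348·12/12)
= 0.6097 × 0.965799 = 0.59

£0.59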